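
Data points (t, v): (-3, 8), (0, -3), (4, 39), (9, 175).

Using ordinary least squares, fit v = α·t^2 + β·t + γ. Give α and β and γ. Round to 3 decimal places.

α = 1.914, β = 2.473, γ = -2.167

The normal system AᵀA·[α, β, γ]ᵀ = Aᵀv is [[6898, 766, 106]; [766, 106, 10]; [106, 10, 4]]·[α, β, γ]ᵀ = [14871, 1707, 219]ᵀ.
Solving the 3×3 system (Gaussian elimination) gives α = 8531/4456, β = 11021/4456, γ = -4829/2228.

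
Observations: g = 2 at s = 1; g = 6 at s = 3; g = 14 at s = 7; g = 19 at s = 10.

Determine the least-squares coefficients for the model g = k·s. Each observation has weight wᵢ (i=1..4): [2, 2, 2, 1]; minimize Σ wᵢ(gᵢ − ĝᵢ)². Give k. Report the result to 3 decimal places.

k = 1.954

Compute the Gram sums: Σwᵢ·s·s = 218.
Right-hand side: Σwᵢ·s·g = 426.
k = 426/218 = 1.95413.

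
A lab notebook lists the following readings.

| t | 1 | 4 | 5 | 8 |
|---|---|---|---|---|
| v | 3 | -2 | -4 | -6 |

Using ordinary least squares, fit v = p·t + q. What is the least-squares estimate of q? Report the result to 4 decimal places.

Compute the Gram sums: Σt·t = 106, Σt = 18, Σ1 = 4.
For Aᵀv: Σt·v = -73, Σv = -9.
Eliminating q: 4·(row 1) − 18·(row 2) gives 100·p = 4·(-73) − 18·(-9) = -130, so p = -13/10.
Then q = ((-9) − 18·(-13/10))/4 = 18/5.

q = 3.6000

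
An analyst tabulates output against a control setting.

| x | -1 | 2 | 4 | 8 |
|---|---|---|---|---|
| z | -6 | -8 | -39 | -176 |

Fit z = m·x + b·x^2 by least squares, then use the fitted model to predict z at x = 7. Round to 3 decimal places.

ẑ = -132.640

AᵀA·[m, b]ᵀ = Aᵀz reads: 85·m + 583·b = -1574;  583·m + 4369·b = -11926.
(Σx·x = 85, Σx·x^2 = 583, Σx^2·x^2 = 4369, Σx·z = -1574, Σx^2·z = -11926.)
Determinant 85·4369 − 583² = 31476.
m = ((-1574)·4369 − 583·(-11926))/31476 = 19013/7869; b = (85·(-11926) − 583·(-1574))/31476 = -24017/7869.
At x = 7: ẑ = (19013/7869)·(7) + (-24017/7869)·(49) = -347914/2623.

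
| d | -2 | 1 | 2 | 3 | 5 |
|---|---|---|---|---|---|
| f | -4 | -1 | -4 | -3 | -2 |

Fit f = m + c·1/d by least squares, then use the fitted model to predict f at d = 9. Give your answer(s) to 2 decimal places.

Compute the Gram sums: Σ1 = 5, Σ1/d = 23/15, Σ1/d·1/d = 743/450.
Moment sums: Σf = -14, Σ1/d·f = -12/5.
AᵀA·[m, c]ᵀ = Aᵀf becomes [[5, 23/15]; [23/15, 743/450]]·[m, c]ᵀ = [-14, -12/5]ᵀ.
Eliminating c: (743/450)·(row 1) − (23/15)·(row 2) gives (2657/450)·m = (743/450)·(-14) − (23/15)·(-12/5) = -4373/225, so m = -8746/2657.
Then c = ((-12/5) − (23/15)·(-8746/2657))/(743/450) = 4260/2657.
At d = 9: f̂ = (-8746/2657)·(1) + (4260/2657)·(1/9) = -24818/7971.

f̂ = -3.11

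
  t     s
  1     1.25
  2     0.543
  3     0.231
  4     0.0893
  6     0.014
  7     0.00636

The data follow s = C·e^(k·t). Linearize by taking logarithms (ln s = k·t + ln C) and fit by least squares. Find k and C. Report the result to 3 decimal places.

Linearized form: ln s = k·t + ln C. From the 6 transformed points,
Σt = 23.0000, Σ(t)² = 115.0000, Σln s = -13.5950, Σt·ln s = -76.0735.
Normal system: [[115.0000, 23.0000]; [23.0000, 6]]·[k, ln C]ᵀ = [-76.0735, -13.5950]ᵀ.
Slope k = (n·Σt·ln s − Σt·Σln s)/(n·Σ(t)² − (Σt)²) = (6·-76.0735 − 23.0000·-13.5950)/161.0000 = -0.89289; ln C = (Σln s − k·Σt)/n = 1.15691, so C = exp(1.15691) = 3.18009.

k = -0.893, C = 3.180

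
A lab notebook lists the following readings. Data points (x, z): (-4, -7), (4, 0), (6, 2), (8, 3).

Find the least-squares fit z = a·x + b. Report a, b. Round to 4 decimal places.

The normal system MᵀM·[a, b]ᵀ = Mᵀz is [[132, 14]; [14, 4]]·[a, b]ᵀ = [64, -2]ᵀ.
Determinant 132·4 − 14² = 332.
a = (64·4 − 14·(-2))/332 = 71/83; b = (132·(-2) − 14·64)/332 = -290/83.

a = 0.8554, b = -3.4940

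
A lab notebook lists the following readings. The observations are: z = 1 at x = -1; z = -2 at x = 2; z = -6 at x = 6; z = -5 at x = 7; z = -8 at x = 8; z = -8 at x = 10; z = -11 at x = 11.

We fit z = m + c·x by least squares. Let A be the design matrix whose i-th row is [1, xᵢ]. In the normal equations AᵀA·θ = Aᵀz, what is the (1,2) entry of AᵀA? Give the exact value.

43

Row 1 ↔ basis 1, column 2 ↔ basis x, so (AᵀA)_{1,2} = Σᵢ x = (1)·(-1) + (1)·(2) + (1)·(6) + (1)·(7) + (1)·(8) + (1)·(10) + (1)·(11) = 43.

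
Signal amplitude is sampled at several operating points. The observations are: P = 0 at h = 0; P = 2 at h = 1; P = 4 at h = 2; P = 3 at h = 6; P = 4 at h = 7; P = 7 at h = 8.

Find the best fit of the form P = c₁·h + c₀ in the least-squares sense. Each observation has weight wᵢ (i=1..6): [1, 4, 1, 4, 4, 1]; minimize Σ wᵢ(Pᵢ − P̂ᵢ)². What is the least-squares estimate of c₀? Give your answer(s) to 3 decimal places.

From the data, Σwᵢ·h·h = 412, Σwᵢ·h = 66, Σwᵢ·1 = 15.
For AᵀWP: Σwᵢ·h·P = 256, Σwᵢ·P = 47.
Eliminating c₀: 15·(row 1) − 66·(row 2) gives 1824·c₁ = 15·256 − 66·47 = 738, so c₁ = 123/304.
Then c₀ = (47 − 66·(123/304))/15 = 617/456.

c₀ = 1.353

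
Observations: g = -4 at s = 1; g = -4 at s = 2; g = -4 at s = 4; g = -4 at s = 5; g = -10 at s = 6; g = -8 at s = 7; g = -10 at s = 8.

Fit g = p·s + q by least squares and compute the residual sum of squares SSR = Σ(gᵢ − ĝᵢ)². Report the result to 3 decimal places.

SSR = 17.507

Compute the Gram sums: Σs·s = 195, Σs = 33, Σ1 = 7.
For Xᵀg: Σs·g = -244, Σg = -44.
Eliminating q: 7·(row 1) − 33·(row 2) gives 276·p = 7·(-244) − 33·(-44) = -256, so p = -64/69.
Then q = ((-44) − 33·(-64/69))/7 = -44/23.
Residuals: -80/69, -16/69, 112/69, 176/69, -58/23, 28/69, -2/3; SSR = 1208/69.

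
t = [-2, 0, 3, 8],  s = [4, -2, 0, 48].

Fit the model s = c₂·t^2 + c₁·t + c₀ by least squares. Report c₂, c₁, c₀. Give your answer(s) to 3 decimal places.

c₂ = 1.020, c₁ = -1.784, c₀ = -3.112

Setting ∂/∂c₂ … = 0 gives: 4193·c₂ + 531·c₁ + 77·c₀ = 3088;  531·c₂ + 77·c₁ + 9·c₀ = 376;  77·c₂ + 9·c₁ + 4·c₀ = 50.
Solving the 3×3 system (Gaussian elimination) gives c₂ = 5271/5170, c₁ = -9223/5170, c₀ = -1609/517.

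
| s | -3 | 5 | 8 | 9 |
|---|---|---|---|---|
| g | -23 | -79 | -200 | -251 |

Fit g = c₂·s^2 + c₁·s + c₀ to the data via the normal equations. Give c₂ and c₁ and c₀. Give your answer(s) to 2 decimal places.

Compute the Gram sums: Σs^2·s^2 = 11363, Σs^2·s = 1339, Σs^2 = 179, Σs·s = 179, Σs = 19, Σ1 = 4.
For Aᵀg: Σs^2·g = -35313, Σs·g = -4185, Σg = -553.
AᵀA·[c₂, c₁, c₀]ᵀ = Aᵀg becomes [[11363, 1339, 179]; [1339, 179, 19]; [179, 19, 4]]·[c₂, c₁, c₀]ᵀ = [-35313, -4185, -553]ᵀ.
Inverting the 3×3 Gram matrix, [c₂, c₁, c₀]ᵀ = [-1468/489, -2507/2445, 784/815]ᵀ.

c₂ = -3.00, c₁ = -1.03, c₀ = 0.96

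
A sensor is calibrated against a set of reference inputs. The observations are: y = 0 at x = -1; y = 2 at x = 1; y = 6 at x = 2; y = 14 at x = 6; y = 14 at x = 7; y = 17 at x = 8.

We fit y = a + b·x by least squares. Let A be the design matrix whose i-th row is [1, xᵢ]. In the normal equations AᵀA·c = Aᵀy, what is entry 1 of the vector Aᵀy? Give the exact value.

53

Entry 1 ↔ basis 1, so (Aᵀy)_{1} = Σᵢ yᵢ = (1)·(0) + (1)·(2) + (1)·(6) + (1)·(14) + (1)·(14) + (1)·(17) = 53.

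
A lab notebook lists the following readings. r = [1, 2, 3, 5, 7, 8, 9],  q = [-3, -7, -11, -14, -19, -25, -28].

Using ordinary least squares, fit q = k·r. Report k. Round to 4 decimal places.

The normal system XᵀX·[k]ᵀ = Xᵀq is [[233]]·[k]ᵀ = [-705]ᵀ.
k = (-705)/233 = -3.02575.

k = -3.0258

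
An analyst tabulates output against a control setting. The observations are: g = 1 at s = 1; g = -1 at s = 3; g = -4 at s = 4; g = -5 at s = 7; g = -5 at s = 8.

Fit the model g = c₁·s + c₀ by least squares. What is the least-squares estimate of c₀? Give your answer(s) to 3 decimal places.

c₀ = 1.163

From the data, Σs·s = 139, Σs = 23, Σ1 = 5.
For Xᵀg: Σs·g = -93, Σg = -14.
XᵀX·[c₁, c₀]ᵀ = Xᵀg becomes [[139, 23]; [23, 5]]·[c₁, c₀]ᵀ = [-93, -14]ᵀ.
Determinant 139·5 − 23² = 166.
c₁ = ((-93)·5 − 23·(-14))/166 = -143/166; c₀ = (139·(-14) − 23·(-93))/166 = 193/166.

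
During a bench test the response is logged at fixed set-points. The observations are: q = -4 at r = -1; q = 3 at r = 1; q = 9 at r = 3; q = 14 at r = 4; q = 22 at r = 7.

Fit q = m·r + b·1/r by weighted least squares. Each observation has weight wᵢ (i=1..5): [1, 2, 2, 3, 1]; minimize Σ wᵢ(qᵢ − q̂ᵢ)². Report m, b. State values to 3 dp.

With design matrix A, AᵀWA = [[118, 9]; [9, 24203/7056]] and AᵀWq = [386, 415/14]ᵀ.
Δ = 118·(24203/7056) − 9² = 1142209/3528.
m = (386·(24203/7056) − 9·(415/14))/(1142209/3528) = 3729959/1142209; b = (118·(415/14) − 9·386)/(1142209/3528) = 84168/1142209.

m = 3.266, b = 0.074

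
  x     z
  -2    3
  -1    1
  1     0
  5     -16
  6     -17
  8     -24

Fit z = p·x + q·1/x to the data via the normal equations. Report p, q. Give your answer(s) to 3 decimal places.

p = -3.040, q = 2.874

From the data, Σx·x = 131, Σx·1/x = 6, Σ1/x·1/x = 33601/14400.
Moment sums: Σx·z = -381, Σ1/x·z = -173/15.
Δ = 131·(33601/14400) − 6² = 3883331/14400.
p = ((-381)·(33601/14400) − 6·(-173/15))/(3883331/14400) = -11805501/3883331; q = (131·(-173/15) − 6·(-381))/(3883331/14400) = 11161920/3883331.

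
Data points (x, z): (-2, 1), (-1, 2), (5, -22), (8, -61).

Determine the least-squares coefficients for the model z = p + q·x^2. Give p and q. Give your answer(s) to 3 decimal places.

p = 3.862, q = -1.015

Normal-equation sums: Σ1 = 4, Σx^2 = 94, Σx^2·x^2 = 4738.
And Σz = -80, Σx^2·z = -4448.
Δ = 4·4738 − 94² = 10116.
p = ((-80)·4738 − 94·(-4448))/10116 = 3256/843; q = (4·(-4448) − 94·(-80))/10116 = -856/843.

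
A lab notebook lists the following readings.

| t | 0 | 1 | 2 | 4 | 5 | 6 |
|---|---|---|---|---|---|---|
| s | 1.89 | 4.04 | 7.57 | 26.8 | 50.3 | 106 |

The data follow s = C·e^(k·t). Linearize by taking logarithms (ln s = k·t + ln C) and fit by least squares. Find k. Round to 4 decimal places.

Taking logs, ln s = k·t + ln C, so regress ln s on t.
AᵀA = [[82.0000, 18.0000]; [18.0000, 6]], rhs = [66.1689, 15.9269]ᵀ  (here Σt = 18.0000, Σ(t)² = 82.0000, Σln s = 15.9269, Σt·ln s = 66.1689).
Δ = 82.0000·6 − (18.0000)² = 168.0000; k = (66.1689·6 − 18.0000·15.9269)/168.0000 = 0.65673, ln C = (82.0000·15.9269 − 18.0000·66.1689)/168.0000 = 0.68430.

k = 0.6567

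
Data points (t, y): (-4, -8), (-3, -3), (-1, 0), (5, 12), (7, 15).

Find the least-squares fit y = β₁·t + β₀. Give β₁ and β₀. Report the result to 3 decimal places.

Sums needed: Σt·t = 100, Σt = 4, Σ1 = 5.
For Aᵀy: Σt·y = 206, Σy = 16.
AᵀA·[β₁, β₀]ᵀ = Aᵀy becomes [[100, 4]; [4, 5]]·[β₁, β₀]ᵀ = [206, 16]ᵀ.
Eliminating β₀: 5·(row 1) − 4·(row 2) gives 484·β₁ = 5·206 − 4·16 = 966, so β₁ = 483/242.
Then β₀ = (16 − 4·(483/242))/5 = 194/121.

β₁ = 1.996, β₀ = 1.603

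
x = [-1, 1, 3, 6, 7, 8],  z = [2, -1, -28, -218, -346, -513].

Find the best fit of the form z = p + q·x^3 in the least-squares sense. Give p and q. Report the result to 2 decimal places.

p = -0.27, q = -1.00

Entries of AᵀA: Σ1 = 6, Σx^3 = 1098, Σx^3·x^3 = 427180.
Right-hand side: Σz = -1104, Σx^3·z = -429181.
Eliminating q: 427180·(row 1) − 1098·(row 2) gives 1357476·p = 427180·(-1104) − 1098·(-429181) = -365982, so p = -60997/226246.
Then q = ((-429181) − 1098·(-60997/226246))/427180 = -227149/226246.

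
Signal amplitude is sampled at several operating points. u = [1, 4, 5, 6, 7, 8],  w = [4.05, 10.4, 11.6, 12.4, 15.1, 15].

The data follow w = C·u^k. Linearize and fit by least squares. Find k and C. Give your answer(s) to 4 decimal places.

k = 0.6435, C = 4.0966

With ln wᵢ as the transformed response and ln uᵢ as the regressor:
AᵀA = [[15.8331, 8.8128]; [8.8128, 6]], rhs = [22.6161, 14.1320]ᵀ  (here Σln u = 8.8128, Σ(ln u)² = 15.8331, Σln w = 14.1320, Σln u·ln w = 22.6161).
Solving (det = 17.3327): k = 0.64350, ln C = 1.41015, so C = exp(1.41015) = 4.09658.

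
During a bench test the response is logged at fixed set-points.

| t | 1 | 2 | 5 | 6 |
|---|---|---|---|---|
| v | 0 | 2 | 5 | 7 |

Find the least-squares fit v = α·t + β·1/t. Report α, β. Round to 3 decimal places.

α = 1.140, β = -1.057

Setting ∂/∂α … = 0 gives: 66·α + 4·β = 71;  4·α + (593/450)·β = 19/6.
(Σt·t = 66, Σt·1/t = 4, Σ1/t·1/t = 593/450, Σt·v = 71, Σ1/t·v = 19/6.)
det = 66·(593/450) − 4² = 5323/75.
α = (71·(593/450) − 4·(19/6))/(5323/75) = 36403/31938; β = (66·(19/6) − 4·71)/(5323/75) = -5625/5323.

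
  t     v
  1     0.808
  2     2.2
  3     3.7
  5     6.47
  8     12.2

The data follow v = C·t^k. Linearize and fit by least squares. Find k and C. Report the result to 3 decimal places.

Let Y = ln v. Fitting Y = k·ln t + ln C by least squares:
AᵀA = [[8.6018, 5.4806]; [5.4806, 5]], rhs = [10.1906, 6.2522]ᵀ  (here Σln t = 5.4806, Σ(ln t)² = 8.6018, Σln v = 6.2522, Σln t·ln v = 10.1906).
Solving (det = 12.9714): k = 1.28642, ln C = -0.15964, so C = exp(-0.15964) = 0.85245.

k = 1.286, C = 0.852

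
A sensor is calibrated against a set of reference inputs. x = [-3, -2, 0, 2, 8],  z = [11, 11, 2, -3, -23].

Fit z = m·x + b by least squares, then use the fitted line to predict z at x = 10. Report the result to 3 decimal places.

ẑ = -29.176

From the data, Σx·x = 81, Σx = 5, Σ1 = 5.
Moment sums: Σx·z = -245, Σz = -2.
So AᵀA·[m, b]ᵀ = Aᵀz: [[81, 5]; [5, 5]]·[m, b]ᵀ = [-245, -2]ᵀ.
Eliminating b: 5·(row 1) − 5·(row 2) gives 380·m = 5·(-245) − 5·(-2) = -1215, so m = -243/76.
Then b = ((-2) − 5·(-243/76))/5 = 1063/380.
At x = 10: ẑ = (-243/76)·(10) + (1063/380)·(1) = -11087/380.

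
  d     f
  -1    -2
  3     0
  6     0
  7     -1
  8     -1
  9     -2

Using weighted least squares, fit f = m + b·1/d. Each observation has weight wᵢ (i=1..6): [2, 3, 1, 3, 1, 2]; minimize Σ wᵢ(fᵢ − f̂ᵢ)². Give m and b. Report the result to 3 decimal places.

m = -0.994, b = 1.196

The normal equations are: 12·m + (-29/504)·b = -12;  (-29/504)·m + (625553/254016)·b = 1513/504.
(Σwᵢ·1 = 12, Σwᵢ·1/d = -29/504, Σwᵢ·1/d·1/d = 625553/254016, Σwᵢ·f = -12, Σwᵢ·1/d·f = 1513/504.)
Eliminating b: (625553/254016)·(row 1) − (-29/504)·(row 2) gives (7505795/254016)·m = (625553/254016)·(-12) − (-29/504)·(1513/504) = -7462759/254016, so m = -7462759/7505795.
Then b = ((1513/504) − (-29/504)·(-7462759/7505795))/(625553/254016) = 8975232/7505795.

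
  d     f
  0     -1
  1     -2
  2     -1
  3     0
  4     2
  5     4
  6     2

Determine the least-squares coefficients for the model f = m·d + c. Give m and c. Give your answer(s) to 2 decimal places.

From the data, Σd·d = 91, Σd = 21, Σ1 = 7.
For Aᵀf: Σd·f = 36, Σf = 4.
Δ = 91·7 − 21² = 196.
m = (36·7 − 21·4)/196 = 6/7; c = (91·4 − 21·36)/196 = -2.

m = 0.86, c = -2.00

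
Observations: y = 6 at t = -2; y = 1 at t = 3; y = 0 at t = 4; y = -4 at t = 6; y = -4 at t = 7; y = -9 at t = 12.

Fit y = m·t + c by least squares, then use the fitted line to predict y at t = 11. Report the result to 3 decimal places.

Normal-equation sums: Σt·t = 258, Σt = 30, Σ1 = 6.
For Aᵀy: Σt·y = -169, Σy = -10.
AᵀA·[m, c]ᵀ = Aᵀy becomes [[258, 30]; [30, 6]]·[m, c]ᵀ = [-169, -10]ᵀ.
Eliminating c: 6·(row 1) − 30·(row 2) gives 648·m = 6·(-169) − 30·(-10) = -714, so m = -119/108.
Then c = ((-10) − 30·(-119/108))/6 = 415/108.
At t = 11: ŷ = (-119/108)·(11) + (415/108)·(1) = -149/18.

ŷ = -8.278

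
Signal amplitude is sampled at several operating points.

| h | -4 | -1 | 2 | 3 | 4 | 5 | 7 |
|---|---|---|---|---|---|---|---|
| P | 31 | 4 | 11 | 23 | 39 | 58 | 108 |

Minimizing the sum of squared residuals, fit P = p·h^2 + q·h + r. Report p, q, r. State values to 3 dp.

MᵀM·[p, q, r]ᵀ = MᵀP reads: 3636·p + 502·q + 120·r = 8117;  502·p + 120·q + 16·r = 1165;  120·p + 16·q + 7·r = 274.
Row-reducing yields p = 569243/279538, q = 251309/279538, r = 304522/139769.

p = 2.036, q = 0.899, r = 2.179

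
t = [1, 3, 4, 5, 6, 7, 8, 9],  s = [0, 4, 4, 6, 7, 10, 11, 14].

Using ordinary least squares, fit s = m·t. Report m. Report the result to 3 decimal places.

With design matrix M, MᵀM = [[281]] and Mᵀs = [384]ᵀ.
Hence m = 384 / 281 ≈ 1.36655.

m = 1.367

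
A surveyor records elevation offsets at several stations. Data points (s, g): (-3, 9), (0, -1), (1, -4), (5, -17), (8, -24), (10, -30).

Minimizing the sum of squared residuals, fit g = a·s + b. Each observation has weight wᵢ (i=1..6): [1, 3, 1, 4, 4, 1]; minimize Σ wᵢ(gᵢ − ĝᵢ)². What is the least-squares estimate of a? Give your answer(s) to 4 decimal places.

Normal-equation sums: Σwᵢ·s·s = 466, Σwᵢ·s = 60, Σwᵢ·1 = 14.
Moment sums: Σwᵢ·s·g = -1439, Σwᵢ·g = -192.
So XᵀWX·[a, b]ᵀ = XᵀWg: [[466, 60]; [60, 14]]·[a, b]ᵀ = [-1439, -192]ᵀ.
Eliminating b: 14·(row 1) − 60·(row 2) gives 2924·a = 14·(-1439) − 60·(-192) = -8626, so a = -4313/1462.
Then b = ((-192) − 60·(-4313/1462))/14 = -783/731.

a = -2.9501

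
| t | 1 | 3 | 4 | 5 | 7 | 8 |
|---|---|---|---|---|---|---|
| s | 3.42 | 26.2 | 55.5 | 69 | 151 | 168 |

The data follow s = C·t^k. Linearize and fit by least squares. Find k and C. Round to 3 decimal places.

k = 1.906, C = 3.439

Let Y = ln s. Fitting Y = k·ln t + ln C by least squares:
Σln t = 8.1197, Σ(ln t)² = 13.8297, Σln s = 22.8871, Σln t·ln s = 36.3884.
Equations: 13.8297·k + 8.1197·ln C = 36.3884;  8.1197·k + 6·ln C = 22.8871.
Δ = 13.8297·6 − (8.1197)² = 17.0487; k = (36.3884·6 − 8.1197·22.8871)/17.0487 = 1.90594, ln C = (13.8297·22.8871 − 8.1197·36.3884)/17.0487 = 1.23525, so C = exp(1.23525) = 3.43925.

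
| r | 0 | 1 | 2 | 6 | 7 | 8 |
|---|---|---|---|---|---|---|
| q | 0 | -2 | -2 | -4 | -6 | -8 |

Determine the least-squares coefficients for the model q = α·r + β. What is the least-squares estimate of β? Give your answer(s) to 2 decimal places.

With design matrix M, MᵀM = [[154, 24]; [24, 6]] and Mᵀq = [-136, -22]ᵀ.
Eliminating β: 6·(row 1) − 24·(row 2) gives 348·α = 6·(-136) − 24·(-22) = -288, so α = -24/29.
Then β = ((-22) − 24·(-24/29))/6 = -31/87.

β = -0.36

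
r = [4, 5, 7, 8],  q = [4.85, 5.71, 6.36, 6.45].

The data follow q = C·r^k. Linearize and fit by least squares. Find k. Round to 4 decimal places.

k = 0.4025

Let Y = ln q. Fitting Y = k·ln r + ln C by least squares:
Sums: Σln r = 7.0211, Σ(ln r)² = 12.6227, Σln q = 7.0353, Σln r·ln q = 12.4692.
Normal system: [[12.6227, 7.0211]; [7.0211, 4]]·[k, ln C]ᵀ = [12.4692, 7.0353]ᵀ.
Δ = 12.6227·4 − (7.0211)² = 1.1954; k = (12.4692·4 − 7.0211·7.0353)/1.1954 = 0.40252, ln C = (12.6227·7.0353 − 7.0211·12.4692)/1.1954 = 1.05230.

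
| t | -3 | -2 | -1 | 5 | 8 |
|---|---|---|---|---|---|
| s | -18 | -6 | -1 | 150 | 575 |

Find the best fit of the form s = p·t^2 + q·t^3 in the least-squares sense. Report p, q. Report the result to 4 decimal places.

p = 0.9634, q = 1.0029

The normal equations are: 4819·p + 35617·q = 40363;  35617·p + 278563·q = 313685.
Eliminating q: 278563·(row 1) − 35617·(row 2) gives 73824408·p = 278563·40363 − 35617·313685 = 71119724, so p = 17779931/18456102.
Then q = (313685 − 35617·(17779931/18456102))/278563 = 18509761/18456102.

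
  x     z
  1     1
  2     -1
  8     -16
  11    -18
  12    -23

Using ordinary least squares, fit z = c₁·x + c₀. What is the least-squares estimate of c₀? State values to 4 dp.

c₀ = 2.8482

From the data, Σx·x = 334, Σx = 34, Σ1 = 5.
Right-hand side: Σx·z = -603, Σz = -57.
Eliminating c₀: 5·(row 1) − 34·(row 2) gives 514·c₁ = 5·(-603) − 34·(-57) = -1077, so c₁ = -1077/514.
Then c₀ = ((-57) − 34·(-1077/514))/5 = 732/257.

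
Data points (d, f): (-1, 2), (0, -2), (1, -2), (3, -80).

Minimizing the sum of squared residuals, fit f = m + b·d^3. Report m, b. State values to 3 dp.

m = -0.690, b = -2.935

From the data, Σ1 = 4, Σd^3 = 27, Σd^3·d^3 = 731.
Right-hand side: Σf = -82, Σd^3·f = -2164.
det = 4·731 − 27² = 2195.
m = ((-82)·731 − 27·(-2164))/2195 = -1514/2195; b = (4·(-2164) − 27·(-82))/2195 = -6442/2195.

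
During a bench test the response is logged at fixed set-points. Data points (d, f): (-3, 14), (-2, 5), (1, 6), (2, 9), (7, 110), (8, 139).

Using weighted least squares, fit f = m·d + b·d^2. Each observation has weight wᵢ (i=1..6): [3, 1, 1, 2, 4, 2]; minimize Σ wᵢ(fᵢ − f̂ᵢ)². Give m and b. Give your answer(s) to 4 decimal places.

Normal-equation sums: Σwᵢ·d·d = 364, Σwᵢ·d·d^2 = 2324, Σwᵢ·d^2·d^2 = 18088.
Right-hand side: Σwᵢ·d·f = 5210, Σwᵢ·d^2·f = 39828.
Normal equations: [[364, 2324]; [2324, 18088]]·[m, b]ᵀ = [5210, 39828]ᵀ.
Eliminating b: 18088·(row 1) − 2324·(row 2) gives 1183056·m = 18088·5210 − 2324·39828 = 1678208, so m = 14984/10563.
Then b = (39828 − 2324·(14984/10563))/18088 = 42667/21126.

m = 1.4185, b = 2.0196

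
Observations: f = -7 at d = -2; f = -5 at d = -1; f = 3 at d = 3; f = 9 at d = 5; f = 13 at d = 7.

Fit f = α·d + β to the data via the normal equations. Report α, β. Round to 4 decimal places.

Setting ∂/∂α … = 0 gives: 88·α + 12·β = 164;  12·α + 5·β = 13.
(Σd·d = 88, Σd = 12, Σ1 = 5, Σd·f = 164, Σf = 13.)
Determinant 88·5 − 12² = 296.
α = (164·5 − 12·13)/296 = 83/37; β = (88·13 − 12·164)/296 = -103/37.

α = 2.2432, β = -2.7838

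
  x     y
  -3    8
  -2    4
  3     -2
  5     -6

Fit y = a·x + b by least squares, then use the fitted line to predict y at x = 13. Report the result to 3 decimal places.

Sums needed: Σx·x = 47, Σx = 3, Σ1 = 4.
For Aᵀy: Σx·y = -68, Σy = 4.
So AᵀA·[a, b]ᵀ = Aᵀy: [[47, 3]; [3, 4]]·[a, b]ᵀ = [-68, 4]ᵀ.
Eliminating b: 4·(row 1) − 3·(row 2) gives 179·a = 4·(-68) − 3·4 = -284, so a = -284/179.
Then b = (4 − 3·(-284/179))/4 = 392/179.
At x = 13: ŷ = (-284/179)·(13) + (392/179)·(1) = -3300/179.

ŷ = -18.436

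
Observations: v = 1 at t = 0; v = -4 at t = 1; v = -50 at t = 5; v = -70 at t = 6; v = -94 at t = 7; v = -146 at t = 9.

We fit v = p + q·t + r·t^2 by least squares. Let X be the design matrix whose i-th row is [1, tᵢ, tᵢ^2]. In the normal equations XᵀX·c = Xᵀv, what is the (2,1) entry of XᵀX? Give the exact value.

28

Row 2 ↔ basis t, column 1 ↔ basis 1, so (XᵀX)_{2,1} = Σᵢ t = (0)·(1) + (1)·(1) + (5)·(1) + (6)·(1) + (7)·(1) + (9)·(1) = 28.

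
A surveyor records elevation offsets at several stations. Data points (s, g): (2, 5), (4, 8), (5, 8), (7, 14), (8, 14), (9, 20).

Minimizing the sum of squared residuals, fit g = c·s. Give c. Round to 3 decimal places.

c = 1.975

Sums needed: Σs·s = 239.
For Mᵀg: Σs·g = 472.
MᵀM·[c]ᵀ = Mᵀg becomes [[239]]·[c]ᵀ = [472]ᵀ.
Hence c = 472 / 239 ≈ 1.9749.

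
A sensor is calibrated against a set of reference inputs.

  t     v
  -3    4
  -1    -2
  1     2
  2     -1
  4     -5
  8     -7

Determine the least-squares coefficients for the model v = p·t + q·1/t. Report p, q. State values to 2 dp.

MᵀM·[p, q]ᵀ = Mᵀv reads: 95·p + 6·q = -86;  6·p + (1405/576)·q = 1/24.
Eliminating q: (1405/576)·(row 1) − 6·(row 2) gives (112739/576)·p = (1405/576)·(-86) − 6·(1/24) = -60487/288, so p = -120974/112739.
Then q = ((1/24) − 6·(-120974/112739))/(1405/576) = 299496/112739.

p = -1.07, q = 2.66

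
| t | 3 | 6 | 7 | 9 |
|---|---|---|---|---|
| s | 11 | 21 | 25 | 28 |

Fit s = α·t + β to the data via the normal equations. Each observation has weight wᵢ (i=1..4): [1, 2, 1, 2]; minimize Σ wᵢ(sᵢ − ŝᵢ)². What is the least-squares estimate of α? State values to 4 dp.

α = 2.7895

Normal-equation sums: Σwᵢ·t·t = 292, Σwᵢ·t = 40, Σwᵢ·1 = 6.
Moment sums: Σwᵢ·t·s = 964, Σwᵢ·s = 134.
Normal equations: [[292, 40]; [40, 6]]·[α, β]ᵀ = [964, 134]ᵀ.
Determinant 292·6 − 40² = 152.
α = (964·6 − 40·134)/152 = 53/19; β = (292·134 − 40·964)/152 = 71/19.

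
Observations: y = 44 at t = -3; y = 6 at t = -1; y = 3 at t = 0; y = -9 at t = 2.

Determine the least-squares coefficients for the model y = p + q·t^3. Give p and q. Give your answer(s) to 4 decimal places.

p = 3.4640, q = -1.5072

Setting ∂/∂p … = 0 gives: 4·p + (-20)·q = 44;  (-20)·p + 794·q = -1266.
(Σ1 = 4, Σt^3 = -20, Σt^3·t^3 = 794, Σy = 44, Σt^3·y = -1266.)
det = 4·794 − (-20)² = 2776.
p = (44·794 − (-20)·(-1266))/2776 = 1202/347; q = (4·(-1266) − (-20)·44)/2776 = -523/347.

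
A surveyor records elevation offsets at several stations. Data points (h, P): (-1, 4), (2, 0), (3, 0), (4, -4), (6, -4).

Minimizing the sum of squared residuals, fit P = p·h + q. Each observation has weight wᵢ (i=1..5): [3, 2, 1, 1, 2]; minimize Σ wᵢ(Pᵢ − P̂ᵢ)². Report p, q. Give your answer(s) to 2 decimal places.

p = -1.20, q = 2.66

From the data, Σwᵢ·h·h = 108, Σwᵢ·h = 20, Σwᵢ·1 = 9.
And Σwᵢ·h·P = -76, Σwᵢ·P = 0.
Δ = 108·9 − 20² = 572.
p = ((-76)·9 − 20·0)/572 = -171/143; q = (108·0 − 20·(-76))/572 = 380/143.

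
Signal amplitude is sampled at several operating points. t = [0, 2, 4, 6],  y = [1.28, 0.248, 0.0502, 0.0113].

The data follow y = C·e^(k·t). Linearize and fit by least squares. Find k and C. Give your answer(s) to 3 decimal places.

k = -0.789, C = 1.237

Let Y = ln y. Fitting Y = k·t + ln C by least squares:
Sums: Σt = 12.0000, Σ(t)² = 56.0000, Σln y = -8.6222, Σt·ln y = -41.6533.
Normal system: [[56.0000, 12.0000]; [12.0000, 4]]·[k, ln C]ᵀ = [-41.6533, -8.6222]ᵀ.
Δ = 56.0000·4 − (12.0000)² = 80.0000; k = (-41.6533·4 − 12.0000·-8.6222)/80.0000 = -0.78934, ln C = (56.0000·-8.6222 − 12.0000·-41.6533)/80.0000 = 0.21249, so C = exp(0.21249) = 1.23675.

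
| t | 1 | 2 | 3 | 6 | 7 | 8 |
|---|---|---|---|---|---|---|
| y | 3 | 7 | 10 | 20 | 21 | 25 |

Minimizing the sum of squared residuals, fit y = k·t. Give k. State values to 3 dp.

k = 3.153

XᵀX·[k]ᵀ = Xᵀy reads: 163·k = 514.
(Σt·t = 163, Σt·y = 514.)
k = 514/163 = 3.15337.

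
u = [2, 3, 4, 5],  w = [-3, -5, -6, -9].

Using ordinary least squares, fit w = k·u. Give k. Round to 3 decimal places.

k = -1.667

Sums needed: Σu·u = 54.
For Aᵀw: Σu·w = -90.
Normal equations: [[54]]·[k]ᵀ = [-90]ᵀ.
k = (-90)/54 = -1.66667.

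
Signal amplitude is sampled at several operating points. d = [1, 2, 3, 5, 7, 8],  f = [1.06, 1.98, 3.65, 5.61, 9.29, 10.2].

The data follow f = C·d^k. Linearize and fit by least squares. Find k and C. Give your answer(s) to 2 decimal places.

Linearized form: ln f = k·ln d + ln C. From the 6 transformed points,
Σln d = 7.4265, Σ(ln d)² = 12.3883, Σln f = 8.3120, Σln d·ln f = 13.8380.
Equations: 12.3883·k + 7.4265·ln C = 13.8380;  7.4265·k + 6·ln C = 8.3120.
Solving (det = 19.1764): k = 1.11069, ln C = 0.01057, so C = exp(0.01057) = 1.01062.

k = 1.11, C = 1.01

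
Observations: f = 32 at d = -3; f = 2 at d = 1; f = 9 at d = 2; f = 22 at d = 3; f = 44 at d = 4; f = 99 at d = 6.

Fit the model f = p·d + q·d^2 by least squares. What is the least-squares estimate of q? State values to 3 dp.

With design matrix A, AᵀA = [[75, 289]; [289, 1731]] and Aᵀf = [760, 4792]ᵀ.
Δ = 75·1731 − 289² = 46304.
p = (760·1731 − 289·4792)/46304 = -4333/2894; q = (75·4792 − 289·760)/46304 = 8735/2894.

q = 3.018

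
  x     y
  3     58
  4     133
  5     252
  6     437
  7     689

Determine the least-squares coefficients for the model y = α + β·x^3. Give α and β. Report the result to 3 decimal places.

Sums needed: Σ1 = 5, Σx^3 = 775, Σx^3·x^3 = 184755.
And Σy = 1569, Σx^3·y = 372297.
So MᵀM·[α, β]ᵀ = Mᵀy: [[5, 775]; [775, 184755]]·[α, β]ᵀ = [1569, 372297]ᵀ.
det = 5·184755 − 775² = 323150.
α = (1569·184755 − 775·372297)/323150 = 135042/32315; β = (5·372297 − 775·1569)/323150 = 64551/32315.

α = 4.179, β = 1.998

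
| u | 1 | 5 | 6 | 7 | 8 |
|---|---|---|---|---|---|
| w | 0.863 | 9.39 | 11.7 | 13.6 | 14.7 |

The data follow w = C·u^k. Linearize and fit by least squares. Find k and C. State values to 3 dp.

k = 1.406, C = 0.889

With ln wᵢ as the transformed response and ln uᵢ as the regressor:
Σln u = 7.4265, Σ(ln u)² = 13.9113, Σln w = 9.8498, Σln u·ln w = 18.6797.
Normal system: [[13.9113, 7.4265]; [7.4265, 5]]·[k, ln C]ᵀ = [18.6797, 9.8498]ᵀ.
Slope k = (n·Σln u·ln w − Σln u·Σln w)/(n·Σ(ln u)² − (Σln u)²) = (5·18.6797 − 7.4265·9.8498)/14.4030 = 1.40586; ln C = (Σln w − k·Σln u)/n = -0.11817, so C = exp(-0.11817) = 0.88854.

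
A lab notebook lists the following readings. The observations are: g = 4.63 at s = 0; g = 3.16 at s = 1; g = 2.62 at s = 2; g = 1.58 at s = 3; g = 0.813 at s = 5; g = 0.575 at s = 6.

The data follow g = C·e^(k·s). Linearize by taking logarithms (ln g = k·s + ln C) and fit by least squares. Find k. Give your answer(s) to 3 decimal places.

k = -0.350

Linearized form: ln g = k·s + ln C. From the 6 transformed points,
Σs = 17.0000, Σ(s)² = 75.0000, Σln g = 3.3433, Σs·ln g = 0.0938.
Equations: 75.0000·k + 17.0000·ln C = 0.0938;  17.0000·k + 6·ln C = 3.3433.
Solving (det = 161.0000): k = -0.34953, ln C = 1.54755.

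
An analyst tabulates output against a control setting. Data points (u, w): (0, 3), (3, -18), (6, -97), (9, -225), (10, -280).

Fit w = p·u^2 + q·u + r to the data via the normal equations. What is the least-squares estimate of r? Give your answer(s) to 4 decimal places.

r = 3.4954

XᵀX·[p, q, r]ᵀ = Xᵀw reads: 17938·p + 1972·q + 226·r = -49879;  1972·p + 226·q + 28·r = -5461;  226·p + 28·q + 5·r = -617.
Inverting the 3×3 Gram matrix, [p, q, r]ᵀ = [-87377/29514, 36473/29514, 17194/4919]ᵀ.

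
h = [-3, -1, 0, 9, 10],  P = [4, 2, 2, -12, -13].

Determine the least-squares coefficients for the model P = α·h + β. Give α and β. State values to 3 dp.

α = -1.377, β = 0.730

Sums needed: Σh·h = 191, Σh = 15, Σ1 = 5.
For AᵀP: Σh·P = -252, ΣP = -17.
So AᵀA·[α, β]ᵀ = AᵀP: [[191, 15]; [15, 5]]·[α, β]ᵀ = [-252, -17]ᵀ.
Δ = 191·5 − 15² = 730.
α = ((-252)·5 − 15·(-17))/730 = -201/146; β = (191·(-17) − 15·(-252))/730 = 533/730.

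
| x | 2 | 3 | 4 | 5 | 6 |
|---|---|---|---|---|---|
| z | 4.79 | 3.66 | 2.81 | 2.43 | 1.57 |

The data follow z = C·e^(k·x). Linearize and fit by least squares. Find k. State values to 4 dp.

Let Y = ln z. Fitting Y = k·x + ln C by least squares:
Over the data: Σx = 20.0000, Σ(x)² = 90.0000, Σln z = 5.2361, Σx·ln z = 18.3041.
Normal system: [[90.0000, 20.0000]; [20.0000, 5]]·[k, ln C]ᵀ = [18.3041, 5.2361]ᵀ.
Solving (det = 50.0000): k = -0.26405, ln C = 2.10342.

k = -0.2640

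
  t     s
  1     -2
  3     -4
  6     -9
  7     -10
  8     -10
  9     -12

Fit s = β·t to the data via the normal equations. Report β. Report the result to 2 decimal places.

Forming AᵀA = [[240]] and Aᵀs = [-326]ᵀ gives AᵀA·[β]ᵀ = Aᵀs.
Hence β = -326 / 240 ≈ -1.35833.

β = -1.36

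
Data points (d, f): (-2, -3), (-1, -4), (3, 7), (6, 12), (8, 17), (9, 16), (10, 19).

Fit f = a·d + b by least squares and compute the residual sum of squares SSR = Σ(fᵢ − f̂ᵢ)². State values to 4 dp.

SSR = 11.0174

Compute the Gram sums: Σd·d = 295, Σd = 33, Σ1 = 7.
Moment sums: Σd·f = 573, Σf = 64.
Normal equations: [[295, 33]; [33, 7]]·[a, b]ᵀ = [573, 64]ᵀ.
Δ = 295·7 − 33² = 976.
a = (573·7 − 33·64)/976 = 1899/976; b = (295·64 − 33·573)/976 = -29/976.
Residuals: 899/976, -247/122, 291/244, 347/976, 1429/976, -723/488, -417/976; SSR = 10753/976.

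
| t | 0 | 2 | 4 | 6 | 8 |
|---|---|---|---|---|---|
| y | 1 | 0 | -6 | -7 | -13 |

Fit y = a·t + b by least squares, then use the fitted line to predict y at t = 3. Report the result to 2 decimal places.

With design matrix M, MᵀM = [[120, 20]; [20, 5]] and Mᵀy = [-170, -25]ᵀ.
det = 120·5 − 20² = 200.
a = ((-170)·5 − 20·(-25))/200 = -7/4; b = (120·(-25) − 20·(-170))/200 = 2.
At t = 3: ŷ = (-7/4)·(3) + (2)·(1) = -13/4.

ŷ = -3.25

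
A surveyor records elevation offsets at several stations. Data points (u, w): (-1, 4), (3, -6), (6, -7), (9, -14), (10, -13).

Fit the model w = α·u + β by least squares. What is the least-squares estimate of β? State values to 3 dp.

β = 1.153

XᵀX·[α, β]ᵀ = Xᵀw reads: 227·α + 27·β = -320;  27·α + 5·β = -36.
(Σu·u = 227, Σu = 27, Σ1 = 5, Σu·w = -320, Σw = -36.)
Eliminating β: 5·(row 1) − 27·(row 2) gives 406·α = 5·(-320) − 27·(-36) = -628, so α = -314/203.
Then β = ((-36) − 27·(-314/203))/5 = 234/203.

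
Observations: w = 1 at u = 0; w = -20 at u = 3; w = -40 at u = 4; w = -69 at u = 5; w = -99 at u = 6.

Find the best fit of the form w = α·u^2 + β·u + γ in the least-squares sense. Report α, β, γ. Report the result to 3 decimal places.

Entries of MᵀM: Σu^2·u^2 = 2258, Σu^2·u = 432, Σu^2 = 86, Σu·u = 86, Σu = 18, Σ1 = 5.
Right-hand side: Σu^2·w = -6109, Σu·w = -1159, Σw = -227.
MᵀM·[α, β, γ]ᵀ = Mᵀw becomes [[2258, 432, 86]; [432, 86, 18]; [86, 18, 5]]·[α, β, γ]ᵀ = [-6109, -1159, -227]ᵀ.
Row-reducing yields α = -12253/3822, β = 3041/1274, γ = 2195/1911.

α = -3.206, β = 2.387, γ = 1.149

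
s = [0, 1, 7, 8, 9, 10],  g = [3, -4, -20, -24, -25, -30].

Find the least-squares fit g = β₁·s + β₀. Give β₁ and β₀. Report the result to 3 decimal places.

β₁ = -3.057, β₀ = 1.165

Forming MᵀM = [[295, 35]; [35, 6]] and Mᵀg = [-861, -100]ᵀ gives MᵀM·[β₁, β₀]ᵀ = Mᵀg.
Δ = 295·6 − 35² = 545.
β₁ = ((-861)·6 − 35·(-100))/545 = -1666/545; β₀ = (295·(-100) − 35·(-861))/545 = 127/109.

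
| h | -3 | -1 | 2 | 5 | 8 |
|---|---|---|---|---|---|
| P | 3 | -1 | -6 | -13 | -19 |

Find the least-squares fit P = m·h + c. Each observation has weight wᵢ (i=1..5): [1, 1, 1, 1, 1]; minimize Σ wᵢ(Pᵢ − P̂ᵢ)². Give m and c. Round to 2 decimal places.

With design matrix M, MᵀWM = [[103, 11]; [11, 5]] and MᵀWP = [-237, -36]ᵀ.
det = 103·5 − 11² = 394.
m = ((-237)·5 − 11·(-36))/394 = -789/394; c = (103·(-36) − 11·(-237))/394 = -1101/394.

m = -2.00, c = -2.79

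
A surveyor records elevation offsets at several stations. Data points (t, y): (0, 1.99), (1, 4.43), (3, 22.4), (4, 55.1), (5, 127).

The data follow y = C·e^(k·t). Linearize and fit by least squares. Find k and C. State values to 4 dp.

Linearized form: ln y = k·t + ln C. From the 5 transformed points,
Over the data: Σt = 13.0000, Σ(t)² = 51.0000, Σln y = 14.1389, Σt·ln y = 51.0731.
Normal system: [[51.0000, 13.0000]; [13.0000, 5]]·[k, ln C]ᵀ = [51.0731, 14.1389]ᵀ.
Δ = 51.0000·5 − (13.0000)² = 86.0000; k = (51.0731·5 − 13.0000·14.1389)/86.0000 = 0.83209, ln C = (51.0000·14.1389 − 13.0000·51.0731)/86.0000 = 0.66436, so C = exp(0.66436) = 1.94325.

k = 0.8321, C = 1.9432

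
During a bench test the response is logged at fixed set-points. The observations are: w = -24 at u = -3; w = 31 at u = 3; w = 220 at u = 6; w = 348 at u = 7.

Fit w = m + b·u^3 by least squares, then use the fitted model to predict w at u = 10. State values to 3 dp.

ŵ = 1007.632

From the data, Σ1 = 4, Σu^3 = 559, Σu^3·u^3 = 165763.
Right-hand side: Σw = 575, Σu^3·w = 168369.
Normal equations: [[4, 559]; [559, 165763]]·[m, b]ᵀ = [575, 168369]ᵀ.
Eliminating b: 165763·(row 1) − 559·(row 2) gives 350571·m = 165763·575 − 559·168369 = 1195454, so m = 91958/26967.
Then b = (168369 − 559·(91958/26967))/165763 = 352051/350571.
At u = 10: ŵ = (91958/26967)·(1) + (352051/350571)·(1000) = 117748818/116857.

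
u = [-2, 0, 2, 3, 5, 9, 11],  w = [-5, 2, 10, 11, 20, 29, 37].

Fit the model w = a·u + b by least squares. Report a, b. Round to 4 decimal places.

Sums needed: Σu·u = 244, Σu = 28, Σ1 = 7.
Moment sums: Σu·w = 831, Σw = 104.
det = 244·7 − 28² = 924.
a = (831·7 − 28·104)/924 = 415/132; b = (244·104 − 28·831)/924 = 527/231.

a = 3.1439, b = 2.2814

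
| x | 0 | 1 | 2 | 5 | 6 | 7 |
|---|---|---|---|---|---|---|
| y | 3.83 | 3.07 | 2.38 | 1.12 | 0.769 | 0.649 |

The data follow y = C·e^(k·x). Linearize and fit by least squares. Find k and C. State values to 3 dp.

Linearized form: ln y = k·x + ln C. From the 6 transformed points,
Sums: Σx = 21.0000, Σ(x)² = 115.0000, Σln y = 2.7500, Σx·ln y = -1.1797.
Normal system: [[115.0000, 21.0000]; [21.0000, 6]]·[k, ln C]ᵀ = [-1.1797, 2.7500]ᵀ.
Solving (det = 249.0000): k = -0.26035, ln C = 1.36957, so C = exp(1.36957) = 3.93365.

k = -0.260, C = 3.934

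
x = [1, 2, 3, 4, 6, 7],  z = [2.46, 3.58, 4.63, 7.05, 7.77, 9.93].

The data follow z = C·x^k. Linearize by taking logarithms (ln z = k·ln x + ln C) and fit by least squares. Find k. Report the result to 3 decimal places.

k = 0.714

Let Y = ln z. Fitting Y = k·ln x + ln C by least squares:
AᵀA = [[10.6062, 6.9157]; [6.9157, 6]], rhs = [13.4157, 10.0069]ᵀ  (here Σln x = 6.9157, Σ(ln x)² = 10.6062, Σln z = 10.0069, Σln x·ln z = 13.4157).
Slope k = (n·Σln x·ln z − Σln x·Σln z)/(n·Σ(ln x)² − (Σln x)²) = (6·13.4157 − 6.9157·10.0069)/15.8099 = 0.71405; ln C = (Σln z − k·Σln x)/n = 0.84479.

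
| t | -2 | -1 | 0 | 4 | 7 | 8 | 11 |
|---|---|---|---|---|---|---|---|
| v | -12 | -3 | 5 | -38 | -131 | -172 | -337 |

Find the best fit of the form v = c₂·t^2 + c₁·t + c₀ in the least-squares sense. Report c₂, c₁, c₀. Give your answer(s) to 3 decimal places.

c₂ = -2.966, c₁ = 1.710, c₀ = 3.158

Normal-equation sums: Σt^2·t^2 = 21411, Σt^2·t = 2241, Σt^2 = 255, Σt·t = 255, Σt = 27, Σ1 = 7.
Moment sums: Σt^2·v = -58863, Σt·v = -6125, Σv = -688.
MᵀM·[c₂, c₁, c₀]ᵀ = Mᵀv becomes [[21411, 2241, 255]; [2241, 255, 27]; [255, 27, 7]]·[c₂, c₁, c₀]ᵀ = [-58863, -6125, -688]ᵀ.
Inverting the 3×3 Gram matrix, [c₂, c₁, c₀]ᵀ = [-95161/32086, 164629/96258, 50659/16043]ᵀ.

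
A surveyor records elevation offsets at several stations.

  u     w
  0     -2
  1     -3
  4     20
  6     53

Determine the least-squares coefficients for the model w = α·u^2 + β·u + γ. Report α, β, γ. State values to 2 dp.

α = 1.87, β = -1.99, γ = -2.34

Setting ∂/∂α … = 0 gives: 1553·α + 281·β + 53·γ = 2225;  281·α + 53·β + 11·γ = 395;  53·α + 11·β + 4·γ = 68.
Solving the 3×3 system (Gaussian elimination) gives α = 221/118, β = -235/118, γ = -138/59.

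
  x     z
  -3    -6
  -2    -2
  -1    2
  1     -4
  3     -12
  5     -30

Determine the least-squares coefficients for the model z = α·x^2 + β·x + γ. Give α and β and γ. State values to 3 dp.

α = -0.965, β = -1.152, γ = -0.207

Sums needed: Σx^2·x^2 = 805, Σx^2·x = 117, Σx^2 = 49, Σx·x = 49, Σx = 3, Σ1 = 6.
For Aᵀz: Σx^2·z = -922, Σx·z = -170, Σz = -52.
Normal equations: [[805, 117, 49]; [117, 49, 3]; [49, 3, 6]]·[α, β, γ]ᵀ = [-922, -170, -52]ᵀ.
Solving the 3×3 system (Gaussian elimination) gives α = -3091/3202, β = -18439/16010, γ = -1659/8005.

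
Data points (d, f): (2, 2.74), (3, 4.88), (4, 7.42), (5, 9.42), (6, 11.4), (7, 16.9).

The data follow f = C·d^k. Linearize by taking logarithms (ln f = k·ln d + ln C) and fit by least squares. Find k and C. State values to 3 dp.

k = 1.381, C = 1.056

Linearized form: ln f = k·ln d + ln C. From the 6 transformed points,
AᵀA = [[13.1965, 8.5252]; [8.5252, 6]], rhs = [18.6904, 12.1010]ᵀ  (here Σln d = 8.5252, Σ(ln d)² = 13.1965, Σln f = 12.1010, Σln d·ln f = 18.6904).
Solving (det = 6.5005): k = 1.38125, ln C = 0.05427, so C = exp(0.05427) = 1.05577.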